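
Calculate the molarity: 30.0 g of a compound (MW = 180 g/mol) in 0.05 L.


C = (mass / MW) / volume
C = (30.0 / 180) / 0.05
C = 3.3333 M

3.3333 M


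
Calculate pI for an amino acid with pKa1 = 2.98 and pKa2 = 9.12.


pI = (pKa1 + pKa2) / 2
pI = (2.98 + 9.12) / 2
pI = 6.05

6.05


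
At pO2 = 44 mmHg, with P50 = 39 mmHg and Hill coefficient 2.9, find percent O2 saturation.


Y = pO2^n / (P50^n + pO2^n)
Y = 44^2.9 / (39^2.9 + 44^2.9)
Y = 58.66%

58.66%


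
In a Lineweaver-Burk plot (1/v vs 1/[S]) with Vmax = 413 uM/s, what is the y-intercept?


y-intercept = 1/Vmax
= 1/413
= 0.0024 s/uM

0.0024 s/uM


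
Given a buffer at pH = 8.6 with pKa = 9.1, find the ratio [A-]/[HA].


[A-]/[HA] = 10^(pH - pKa)
= 10^(8.6 - 9.1)
= 0.3162

0.3162


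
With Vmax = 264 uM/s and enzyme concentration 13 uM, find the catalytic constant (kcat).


kcat = Vmax / [E]t
kcat = 264 / 13
kcat = 20.3077 s^-1

20.3077 s^-1


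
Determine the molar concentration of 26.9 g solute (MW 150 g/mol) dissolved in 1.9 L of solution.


C = (mass / MW) / volume
C = (26.9 / 150) / 1.9
C = 0.0944 M

0.0944 M


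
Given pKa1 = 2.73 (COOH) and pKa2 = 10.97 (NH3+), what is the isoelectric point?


pI = (pKa1 + pKa2) / 2
pI = (2.73 + 10.97) / 2
pI = 6.85

6.85


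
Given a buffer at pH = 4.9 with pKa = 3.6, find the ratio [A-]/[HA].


[A-]/[HA] = 10^(pH - pKa)
= 10^(4.9 - 3.6)
= 19.9526

19.9526


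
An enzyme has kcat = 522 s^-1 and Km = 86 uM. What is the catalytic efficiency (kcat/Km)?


Catalytic efficiency = kcat / Km
= 522 / 86
= 6.0698 uM^-1*s^-1

6.0698 uM^-1*s^-1


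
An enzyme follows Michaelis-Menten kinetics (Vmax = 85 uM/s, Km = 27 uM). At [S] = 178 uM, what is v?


v = Vmax * [S] / (Km + [S])
v = 85 * 178 / (27 + 178)
v = 73.8049 uM/s

73.8049 uM/s


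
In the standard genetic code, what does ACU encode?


Standard genetic code lookup.
Codon ACU -> Thr

Thr


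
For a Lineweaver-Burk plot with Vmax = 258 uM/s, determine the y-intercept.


y-intercept = 1/Vmax
= 1/258
= 0.0039 s/uM

0.0039 s/uM


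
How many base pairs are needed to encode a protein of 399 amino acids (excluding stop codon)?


Each amino acid = 1 codon = 3 bp
bp = 399 * 3 = 1197 bp

1197 bp


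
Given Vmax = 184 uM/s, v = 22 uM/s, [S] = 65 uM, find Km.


Km = [S] * (Vmax - v) / v
Km = 65 * (184 - 22) / 22
Km = 478.6364 uM

478.6364 uM


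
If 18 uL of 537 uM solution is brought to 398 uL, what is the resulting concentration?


C2 = C1 * V1 / V2
C2 = 537 * 18 / 398
C2 = 24.2864 uM

24.2864 uM


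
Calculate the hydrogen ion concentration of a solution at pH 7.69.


[H+] = 10^(-pH)
[H+] = 10^(-7.69)
[H+] = 2.042e-08 M

2.042e-08 M


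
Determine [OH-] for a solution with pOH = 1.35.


[OH-] = 10^(-pOH)
[OH-] = 10^(-1.35)
[OH-] = 0.0447 M

0.0447 M


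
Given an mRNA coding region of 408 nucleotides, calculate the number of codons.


codons = nucleotides / 3
codons = 408 / 3 = 136

136


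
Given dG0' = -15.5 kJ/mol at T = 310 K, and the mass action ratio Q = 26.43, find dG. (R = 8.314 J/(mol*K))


dG = dG0' + RT * ln(Q) / 1000
dG = -15.5 + 8.314 * 310 * ln(26.43) / 1000
dG = -7.0605 kJ/mol

-7.0605 kJ/mol


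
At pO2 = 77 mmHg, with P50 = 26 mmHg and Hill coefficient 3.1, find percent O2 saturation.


Y = pO2^n / (P50^n + pO2^n)
Y = 77^3.1 / (26^3.1 + 77^3.1)
Y = 96.66%

96.66%


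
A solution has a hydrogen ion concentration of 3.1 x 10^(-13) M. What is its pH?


pH = -log10([H+])
pH = -log10(3.1 x 10^(-13))
pH = 12.5086

12.5086


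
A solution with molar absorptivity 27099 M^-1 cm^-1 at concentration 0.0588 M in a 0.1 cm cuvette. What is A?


A = epsilon * c * l
A = 27099 * 0.0588 * 0.1
A = 159.3421

159.3421


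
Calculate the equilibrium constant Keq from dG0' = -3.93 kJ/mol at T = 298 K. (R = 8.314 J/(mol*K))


Keq = exp(-dG0 * 1000 / (R * T))
Keq = exp(-(-3.93) * 1000 / (8.314 * 298))
Keq = 4.8853

4.8853


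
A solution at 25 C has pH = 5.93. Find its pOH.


pOH = 14 - pH
pOH = 14 - 5.93
pOH = 8.07

8.07


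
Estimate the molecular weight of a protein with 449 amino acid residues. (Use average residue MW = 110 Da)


MW = n_residues * 110 Da
MW = 449 * 110
MW = 49390 Da

49390 Da


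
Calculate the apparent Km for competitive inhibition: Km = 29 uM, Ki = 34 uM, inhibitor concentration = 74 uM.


Km_app = Km * (1 + [I]/Ki)
Km_app = 29 * (1 + 74/34)
Km_app = 92.1176 uM

92.1176 uM


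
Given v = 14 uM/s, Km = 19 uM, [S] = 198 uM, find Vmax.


Vmax = v * (Km + [S]) / [S]
Vmax = 14 * (19 + 198) / 198
Vmax = 15.3434 uM/s

15.3434 uM/s


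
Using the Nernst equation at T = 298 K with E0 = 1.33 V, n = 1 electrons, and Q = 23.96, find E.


E = E0 - (RT/nF) * ln(Q)
E = 1.33 - (8.314 * 298 / (1 * 96485)) * ln(23.96)
E = 1.2484 V

1.2484 V


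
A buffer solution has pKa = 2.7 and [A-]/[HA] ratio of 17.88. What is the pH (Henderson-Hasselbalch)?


pH = pKa + log10([A-]/[HA])
pH = 2.7 + log10(17.88)
pH = 3.9524

3.9524


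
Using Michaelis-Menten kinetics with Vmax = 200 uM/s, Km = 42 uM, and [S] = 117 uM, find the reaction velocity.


v = Vmax * [S] / (Km + [S])
v = 200 * 117 / (42 + 117)
v = 147.1698 uM/s

147.1698 uM/s


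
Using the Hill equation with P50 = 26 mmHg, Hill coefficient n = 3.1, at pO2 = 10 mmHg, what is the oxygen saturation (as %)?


Y = pO2^n / (P50^n + pO2^n)
Y = 10^3.1 / (26^3.1 + 10^3.1)
Y = 4.92%

4.92%


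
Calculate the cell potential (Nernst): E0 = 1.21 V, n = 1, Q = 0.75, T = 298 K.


E = E0 - (RT/nF) * ln(Q)
E = 1.21 - (8.314 * 298 / (1 * 96485)) * ln(0.75)
E = 1.2174 V

1.2174 V


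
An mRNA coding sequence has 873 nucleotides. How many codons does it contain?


codons = nucleotides / 3
codons = 873 / 3 = 291

291


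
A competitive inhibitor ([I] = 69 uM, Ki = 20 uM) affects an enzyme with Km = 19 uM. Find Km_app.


Km_app = Km * (1 + [I]/Ki)
Km_app = 19 * (1 + 69/20)
Km_app = 84.55 uM

84.55 uM


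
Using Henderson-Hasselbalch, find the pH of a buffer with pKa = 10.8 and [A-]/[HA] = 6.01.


pH = pKa + log10([A-]/[HA])
pH = 10.8 + log10(6.01)
pH = 11.5789

11.5789


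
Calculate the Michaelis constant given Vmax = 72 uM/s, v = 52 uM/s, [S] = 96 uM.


Km = [S] * (Vmax - v) / v
Km = 96 * (72 - 52) / 52
Km = 36.9231 uM

36.9231 uM


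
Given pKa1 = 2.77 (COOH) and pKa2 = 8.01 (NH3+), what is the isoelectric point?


pI = (pKa1 + pKa2) / 2
pI = (2.77 + 8.01) / 2
pI = 5.39

5.39


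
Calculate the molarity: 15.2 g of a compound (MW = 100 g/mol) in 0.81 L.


C = (mass / MW) / volume
C = (15.2 / 100) / 0.81
C = 0.1877 M

0.1877 M


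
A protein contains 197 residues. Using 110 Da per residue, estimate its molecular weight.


MW = n_residues * 110 Da
MW = 197 * 110
MW = 21670 Da

21670 Da


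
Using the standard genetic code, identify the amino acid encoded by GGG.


Standard genetic code lookup.
Codon GGG -> Gly

Gly


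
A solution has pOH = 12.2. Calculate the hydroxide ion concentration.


[OH-] = 10^(-pOH)
[OH-] = 10^(-12.2)
[OH-] = 6.310e-13 M

6.310e-13 M


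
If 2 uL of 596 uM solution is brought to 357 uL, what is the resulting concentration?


C2 = C1 * V1 / V2
C2 = 596 * 2 / 357
C2 = 3.3389 uM

3.3389 uM


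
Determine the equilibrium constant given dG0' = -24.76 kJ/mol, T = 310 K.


Keq = exp(-dG0 * 1000 / (R * T))
Keq = exp(-(-24.76) * 1000 / (8.314 * 310))
Keq = 14865.5824

14865.5824


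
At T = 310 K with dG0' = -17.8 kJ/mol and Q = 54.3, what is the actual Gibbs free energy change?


dG = dG0' + RT * ln(Q) / 1000
dG = -17.8 + 8.314 * 310 * ln(54.3) / 1000
dG = -7.5048 kJ/mol

-7.5048 kJ/mol


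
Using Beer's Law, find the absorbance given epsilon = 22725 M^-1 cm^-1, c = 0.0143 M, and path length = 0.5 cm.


A = epsilon * c * l
A = 22725 * 0.0143 * 0.5
A = 162.4838

162.4838


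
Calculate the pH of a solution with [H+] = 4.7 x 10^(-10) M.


pH = -log10([H+])
pH = -log10(4.7 x 10^(-10))
pH = 9.3279

9.3279


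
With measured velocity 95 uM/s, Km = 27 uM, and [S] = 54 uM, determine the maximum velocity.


Vmax = v * (Km + [S]) / [S]
Vmax = 95 * (27 + 54) / 54
Vmax = 142.5 uM/s

142.5 uM/s


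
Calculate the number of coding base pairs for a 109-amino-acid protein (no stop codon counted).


Each amino acid = 1 codon = 3 bp
bp = 109 * 3 = 327 bp

327 bp


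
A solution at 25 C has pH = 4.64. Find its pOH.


pOH = 14 - pH
pOH = 14 - 4.64
pOH = 9.36

9.36


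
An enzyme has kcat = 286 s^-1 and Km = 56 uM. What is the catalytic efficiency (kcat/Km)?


Catalytic efficiency = kcat / Km
= 286 / 56
= 5.1071 uM^-1*s^-1

5.1071 uM^-1*s^-1


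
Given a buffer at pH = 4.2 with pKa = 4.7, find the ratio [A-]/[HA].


[A-]/[HA] = 10^(pH - pKa)
= 10^(4.2 - 4.7)
= 0.3162

0.3162


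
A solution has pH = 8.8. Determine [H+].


[H+] = 10^(-pH)
[H+] = 10^(-8.8)
[H+] = 1.585e-09 M

1.585e-09 M


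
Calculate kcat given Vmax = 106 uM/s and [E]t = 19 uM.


kcat = Vmax / [E]t
kcat = 106 / 19
kcat = 5.5789 s^-1

5.5789 s^-1


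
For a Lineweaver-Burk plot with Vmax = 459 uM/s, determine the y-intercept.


y-intercept = 1/Vmax
= 1/459
= 0.0022 s/uM

0.0022 s/uM


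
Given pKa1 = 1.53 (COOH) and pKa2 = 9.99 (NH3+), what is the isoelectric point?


pI = (pKa1 + pKa2) / 2
pI = (1.53 + 9.99) / 2
pI = 5.76

5.76


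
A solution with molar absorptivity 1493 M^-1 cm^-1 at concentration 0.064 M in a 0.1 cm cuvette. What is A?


A = epsilon * c * l
A = 1493 * 0.064 * 0.1
A = 9.5552

9.5552


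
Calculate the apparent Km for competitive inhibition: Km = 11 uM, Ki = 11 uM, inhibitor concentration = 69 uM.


Km_app = Km * (1 + [I]/Ki)
Km_app = 11 * (1 + 69/11)
Km_app = 80.0 uM

80.0 uM


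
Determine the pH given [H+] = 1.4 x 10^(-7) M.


pH = -log10([H+])
pH = -log10(1.4 x 10^(-7))
pH = 6.8539

6.8539


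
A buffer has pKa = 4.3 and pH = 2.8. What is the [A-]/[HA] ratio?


[A-]/[HA] = 10^(pH - pKa)
= 10^(2.8 - 4.3)
= 0.0316

0.0316


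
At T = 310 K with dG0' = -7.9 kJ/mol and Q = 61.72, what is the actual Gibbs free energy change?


dG = dG0' + RT * ln(Q) / 1000
dG = -7.9 + 8.314 * 310 * ln(61.72) / 1000
dG = 2.7254 kJ/mol

2.7254 kJ/mol


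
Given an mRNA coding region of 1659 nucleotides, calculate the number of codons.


codons = nucleotides / 3
codons = 1659 / 3 = 553

553


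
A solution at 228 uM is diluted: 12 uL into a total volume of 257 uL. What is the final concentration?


C2 = C1 * V1 / V2
C2 = 228 * 12 / 257
C2 = 10.6459 uM

10.6459 uM


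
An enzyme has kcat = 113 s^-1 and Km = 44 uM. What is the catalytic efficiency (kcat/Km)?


Catalytic efficiency = kcat / Km
= 113 / 44
= 2.5682 uM^-1*s^-1

2.5682 uM^-1*s^-1


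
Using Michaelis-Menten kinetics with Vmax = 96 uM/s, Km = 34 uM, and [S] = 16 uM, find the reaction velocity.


v = Vmax * [S] / (Km + [S])
v = 96 * 16 / (34 + 16)
v = 30.72 uM/s

30.72 uM/s


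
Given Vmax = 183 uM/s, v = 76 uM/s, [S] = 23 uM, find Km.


Km = [S] * (Vmax - v) / v
Km = 23 * (183 - 76) / 76
Km = 32.3816 uM

32.3816 uM


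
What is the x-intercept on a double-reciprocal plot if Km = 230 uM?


x-intercept = -1/Km
= -1/230
= -0.0043 1/uM

-0.0043 1/uM


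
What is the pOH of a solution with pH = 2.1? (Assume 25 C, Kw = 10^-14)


pOH = 14 - pH
pOH = 14 - 2.1
pOH = 11.9

11.9


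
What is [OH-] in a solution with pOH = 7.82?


[OH-] = 10^(-pOH)
[OH-] = 10^(-7.82)
[OH-] = 1.514e-08 M

1.514e-08 M


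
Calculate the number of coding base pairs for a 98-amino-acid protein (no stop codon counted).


Each amino acid = 1 codon = 3 bp
bp = 98 * 3 = 294 bp

294 bp


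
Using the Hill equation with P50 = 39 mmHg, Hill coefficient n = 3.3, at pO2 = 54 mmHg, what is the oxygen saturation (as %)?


Y = pO2^n / (P50^n + pO2^n)
Y = 54^3.3 / (39^3.3 + 54^3.3)
Y = 74.53%

74.53%


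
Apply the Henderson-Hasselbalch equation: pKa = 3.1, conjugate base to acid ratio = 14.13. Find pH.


pH = pKa + log10([A-]/[HA])
pH = 3.1 + log10(14.13)
pH = 4.2501

4.2501


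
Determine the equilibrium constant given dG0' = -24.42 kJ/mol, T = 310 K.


Keq = exp(-dG0 * 1000 / (R * T))
Keq = exp(-(-24.42) * 1000 / (8.314 * 310))
Keq = 13028.3751

13028.3751


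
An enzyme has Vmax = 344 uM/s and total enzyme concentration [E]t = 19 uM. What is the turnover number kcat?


kcat = Vmax / [E]t
kcat = 344 / 19
kcat = 18.1053 s^-1

18.1053 s^-1


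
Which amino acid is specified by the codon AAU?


Standard genetic code lookup.
Codon AAU -> Asn

Asn


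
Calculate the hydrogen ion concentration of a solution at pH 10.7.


[H+] = 10^(-pH)
[H+] = 10^(-10.7)
[H+] = 1.995e-11 M

1.995e-11 M


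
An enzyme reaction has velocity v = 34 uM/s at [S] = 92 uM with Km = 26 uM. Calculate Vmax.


Vmax = v * (Km + [S]) / [S]
Vmax = 34 * (26 + 92) / 92
Vmax = 43.6087 uM/s

43.6087 uM/s


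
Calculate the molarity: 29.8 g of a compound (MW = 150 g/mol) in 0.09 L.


C = (mass / MW) / volume
C = (29.8 / 150) / 0.09
C = 2.2074 M

2.2074 M


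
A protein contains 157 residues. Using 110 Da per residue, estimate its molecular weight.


MW = n_residues * 110 Da
MW = 157 * 110
MW = 17270 Da

17270 Da


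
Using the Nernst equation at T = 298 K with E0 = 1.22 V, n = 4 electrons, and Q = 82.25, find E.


E = E0 - (RT/nF) * ln(Q)
E = 1.22 - (8.314 * 298 / (4 * 96485)) * ln(82.25)
E = 1.1917 V

1.1917 V


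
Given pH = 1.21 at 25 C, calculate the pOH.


pOH = 14 - pH
pOH = 14 - 1.21
pOH = 12.79

12.79


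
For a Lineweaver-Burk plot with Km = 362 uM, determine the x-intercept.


x-intercept = -1/Km
= -1/362
= -0.0028 1/uM

-0.0028 1/uM


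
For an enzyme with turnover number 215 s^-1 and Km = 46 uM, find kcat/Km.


Catalytic efficiency = kcat / Km
= 215 / 46
= 4.6739 uM^-1*s^-1

4.6739 uM^-1*s^-1


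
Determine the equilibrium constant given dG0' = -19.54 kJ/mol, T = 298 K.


Keq = exp(-dG0 * 1000 / (R * T))
Keq = exp(-(-19.54) * 1000 / (8.314 * 298))
Keq = 2661.7888

2661.7888


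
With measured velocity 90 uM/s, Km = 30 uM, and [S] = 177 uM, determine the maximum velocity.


Vmax = v * (Km + [S]) / [S]
Vmax = 90 * (30 + 177) / 177
Vmax = 105.2542 uM/s

105.2542 uM/s


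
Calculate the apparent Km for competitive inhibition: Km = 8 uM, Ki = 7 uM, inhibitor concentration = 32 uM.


Km_app = Km * (1 + [I]/Ki)
Km_app = 8 * (1 + 32/7)
Km_app = 44.5714 uM

44.5714 uM


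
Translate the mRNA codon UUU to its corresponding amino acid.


Standard genetic code lookup.
Codon UUU -> Phe

Phe


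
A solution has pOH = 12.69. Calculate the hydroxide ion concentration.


[OH-] = 10^(-pOH)
[OH-] = 10^(-12.69)
[OH-] = 2.042e-13 M

2.042e-13 M


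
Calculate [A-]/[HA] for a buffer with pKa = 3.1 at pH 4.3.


[A-]/[HA] = 10^(pH - pKa)
= 10^(4.3 - 3.1)
= 15.8489

15.8489


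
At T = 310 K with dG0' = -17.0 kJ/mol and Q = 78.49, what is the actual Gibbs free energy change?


dG = dG0' + RT * ln(Q) / 1000
dG = -17.0 + 8.314 * 310 * ln(78.49) / 1000
dG = -5.7551 kJ/mol

-5.7551 kJ/mol


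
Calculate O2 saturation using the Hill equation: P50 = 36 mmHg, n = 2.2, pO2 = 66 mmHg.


Y = pO2^n / (P50^n + pO2^n)
Y = 66^2.2 / (36^2.2 + 66^2.2)
Y = 79.14%

79.14%


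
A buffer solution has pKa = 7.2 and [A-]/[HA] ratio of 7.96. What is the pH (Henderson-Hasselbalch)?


pH = pKa + log10([A-]/[HA])
pH = 7.2 + log10(7.96)
pH = 8.1009

8.1009


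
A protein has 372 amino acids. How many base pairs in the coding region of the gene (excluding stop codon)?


Each amino acid = 1 codon = 3 bp
bp = 372 * 3 = 1116 bp

1116 bp


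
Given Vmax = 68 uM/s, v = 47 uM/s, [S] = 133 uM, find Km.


Km = [S] * (Vmax - v) / v
Km = 133 * (68 - 47) / 47
Km = 59.4255 uM

59.4255 uM


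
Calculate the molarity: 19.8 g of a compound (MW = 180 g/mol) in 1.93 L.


C = (mass / MW) / volume
C = (19.8 / 180) / 1.93
C = 0.057 M

0.057 M


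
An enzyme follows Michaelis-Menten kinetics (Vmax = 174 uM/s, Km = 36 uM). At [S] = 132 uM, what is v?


v = Vmax * [S] / (Km + [S])
v = 174 * 132 / (36 + 132)
v = 136.7143 uM/s

136.7143 uM/s


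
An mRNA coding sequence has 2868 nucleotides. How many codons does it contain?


codons = nucleotides / 3
codons = 2868 / 3 = 956

956


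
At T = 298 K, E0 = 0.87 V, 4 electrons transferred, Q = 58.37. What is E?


E = E0 - (RT/nF) * ln(Q)
E = 0.87 - (8.314 * 298 / (4 * 96485)) * ln(58.37)
E = 0.8439 V

0.8439 V


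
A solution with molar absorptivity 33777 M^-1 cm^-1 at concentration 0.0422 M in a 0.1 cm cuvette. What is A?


A = epsilon * c * l
A = 33777 * 0.0422 * 0.1
A = 142.5389

142.5389


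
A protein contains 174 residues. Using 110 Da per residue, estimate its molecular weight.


MW = n_residues * 110 Da
MW = 174 * 110
MW = 19140 Da

19140 Da


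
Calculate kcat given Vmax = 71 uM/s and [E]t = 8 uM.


kcat = Vmax / [E]t
kcat = 71 / 8
kcat = 8.875 s^-1

8.875 s^-1


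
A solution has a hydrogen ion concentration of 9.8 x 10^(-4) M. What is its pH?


pH = -log10([H+])
pH = -log10(9.8 x 10^(-4))
pH = 3.0088

3.0088


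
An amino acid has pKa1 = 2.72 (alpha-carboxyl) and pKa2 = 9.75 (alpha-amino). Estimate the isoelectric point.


pI = (pKa1 + pKa2) / 2
pI = (2.72 + 9.75) / 2
pI = 6.235

6.235


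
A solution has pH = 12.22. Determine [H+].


[H+] = 10^(-pH)
[H+] = 10^(-12.22)
[H+] = 6.026e-13 M

6.026e-13 M


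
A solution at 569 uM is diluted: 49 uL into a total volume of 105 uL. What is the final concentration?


C2 = C1 * V1 / V2
C2 = 569 * 49 / 105
C2 = 265.5333 uM

265.5333 uM


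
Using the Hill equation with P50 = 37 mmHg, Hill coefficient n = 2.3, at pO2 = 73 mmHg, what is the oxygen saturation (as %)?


Y = pO2^n / (P50^n + pO2^n)
Y = 73^2.3 / (37^2.3 + 73^2.3)
Y = 82.68%

82.68%


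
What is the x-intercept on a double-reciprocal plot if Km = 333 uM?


x-intercept = -1/Km
= -1/333
= -0.003 1/uM

-0.003 1/uM


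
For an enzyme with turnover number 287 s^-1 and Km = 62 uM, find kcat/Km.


Catalytic efficiency = kcat / Km
= 287 / 62
= 4.629 uM^-1*s^-1

4.629 uM^-1*s^-1


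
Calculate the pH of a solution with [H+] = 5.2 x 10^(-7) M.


pH = -log10([H+])
pH = -log10(5.2 x 10^(-7))
pH = 6.284

6.284


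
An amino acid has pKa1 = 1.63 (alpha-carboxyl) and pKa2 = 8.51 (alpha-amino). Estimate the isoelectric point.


pI = (pKa1 + pKa2) / 2
pI = (1.63 + 8.51) / 2
pI = 5.07

5.07


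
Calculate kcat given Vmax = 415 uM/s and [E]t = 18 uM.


kcat = Vmax / [E]t
kcat = 415 / 18
kcat = 23.0556 s^-1

23.0556 s^-1


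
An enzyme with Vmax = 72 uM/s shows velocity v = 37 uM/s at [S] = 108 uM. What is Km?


Km = [S] * (Vmax - v) / v
Km = 108 * (72 - 37) / 37
Km = 102.1622 uM

102.1622 uM


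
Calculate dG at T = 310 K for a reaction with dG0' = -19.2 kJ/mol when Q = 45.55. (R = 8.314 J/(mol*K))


dG = dG0' + RT * ln(Q) / 1000
dG = -19.2 + 8.314 * 310 * ln(45.55) / 1000
dG = -9.3576 kJ/mol

-9.3576 kJ/mol


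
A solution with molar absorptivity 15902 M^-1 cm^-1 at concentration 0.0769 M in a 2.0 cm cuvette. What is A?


A = epsilon * c * l
A = 15902 * 0.0769 * 2.0
A = 2445.7276

2445.7276


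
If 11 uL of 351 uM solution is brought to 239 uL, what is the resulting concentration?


C2 = C1 * V1 / V2
C2 = 351 * 11 / 239
C2 = 16.1548 uM

16.1548 uM


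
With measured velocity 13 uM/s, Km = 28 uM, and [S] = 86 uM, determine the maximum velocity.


Vmax = v * (Km + [S]) / [S]
Vmax = 13 * (28 + 86) / 86
Vmax = 17.2326 uM/s

17.2326 uM/s


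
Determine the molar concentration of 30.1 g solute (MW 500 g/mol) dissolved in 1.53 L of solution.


C = (mass / MW) / volume
C = (30.1 / 500) / 1.53
C = 0.0393 M

0.0393 M


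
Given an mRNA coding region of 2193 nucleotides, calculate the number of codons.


codons = nucleotides / 3
codons = 2193 / 3 = 731

731


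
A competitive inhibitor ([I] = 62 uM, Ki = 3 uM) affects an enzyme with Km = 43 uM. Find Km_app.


Km_app = Km * (1 + [I]/Ki)
Km_app = 43 * (1 + 62/3)
Km_app = 931.6667 uM

931.6667 uM


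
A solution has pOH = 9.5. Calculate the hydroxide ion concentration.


[OH-] = 10^(-pOH)
[OH-] = 10^(-9.5)
[OH-] = 3.162e-10 M

3.162e-10 M


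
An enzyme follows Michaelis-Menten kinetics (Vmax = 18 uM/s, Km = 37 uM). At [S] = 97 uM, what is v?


v = Vmax * [S] / (Km + [S])
v = 18 * 97 / (37 + 97)
v = 13.0299 uM/s

13.0299 uM/s


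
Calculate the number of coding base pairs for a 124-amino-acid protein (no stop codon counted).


Each amino acid = 1 codon = 3 bp
bp = 124 * 3 = 372 bp

372 bp


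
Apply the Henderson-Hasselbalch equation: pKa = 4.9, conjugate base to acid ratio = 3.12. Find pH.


pH = pKa + log10([A-]/[HA])
pH = 4.9 + log10(3.12)
pH = 5.3942

5.3942


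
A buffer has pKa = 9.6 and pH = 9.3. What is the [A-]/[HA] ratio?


[A-]/[HA] = 10^(pH - pKa)
= 10^(9.3 - 9.6)
= 0.5012

0.5012


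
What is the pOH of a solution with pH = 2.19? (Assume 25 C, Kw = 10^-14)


pOH = 14 - pH
pOH = 14 - 2.19
pOH = 11.81

11.81


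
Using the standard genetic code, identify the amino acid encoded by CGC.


Standard genetic code lookup.
Codon CGC -> Arg

Arg


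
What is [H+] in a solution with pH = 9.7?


[H+] = 10^(-pH)
[H+] = 10^(-9.7)
[H+] = 1.995e-10 M

1.995e-10 M


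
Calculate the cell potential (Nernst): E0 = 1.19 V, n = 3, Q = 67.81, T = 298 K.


E = E0 - (RT/nF) * ln(Q)
E = 1.19 - (8.314 * 298 / (3 * 96485)) * ln(67.81)
E = 1.1539 V

1.1539 V


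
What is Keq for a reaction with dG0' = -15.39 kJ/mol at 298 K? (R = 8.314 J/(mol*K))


Keq = exp(-dG0 * 1000 / (R * T))
Keq = exp(-(-15.39) * 1000 / (8.314 * 298))
Keq = 498.5613

498.5613


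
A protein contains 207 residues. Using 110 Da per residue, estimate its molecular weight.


MW = n_residues * 110 Da
MW = 207 * 110
MW = 22770 Da

22770 Da


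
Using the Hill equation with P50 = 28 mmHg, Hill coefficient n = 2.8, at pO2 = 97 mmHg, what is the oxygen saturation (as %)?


Y = pO2^n / (P50^n + pO2^n)
Y = 97^2.8 / (28^2.8 + 97^2.8)
Y = 97.01%

97.01%


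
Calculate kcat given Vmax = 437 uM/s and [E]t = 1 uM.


kcat = Vmax / [E]t
kcat = 437 / 1
kcat = 437.0 s^-1

437.0 s^-1


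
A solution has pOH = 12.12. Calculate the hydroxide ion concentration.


[OH-] = 10^(-pOH)
[OH-] = 10^(-12.12)
[OH-] = 7.586e-13 M

7.586e-13 M


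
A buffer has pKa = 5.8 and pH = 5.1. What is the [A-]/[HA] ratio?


[A-]/[HA] = 10^(pH - pKa)
= 10^(5.1 - 5.8)
= 0.1995

0.1995


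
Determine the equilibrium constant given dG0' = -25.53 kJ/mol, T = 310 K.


Keq = exp(-dG0 * 1000 / (R * T))
Keq = exp(-(-25.53) * 1000 / (8.314 * 310))
Keq = 20041.523

20041.523


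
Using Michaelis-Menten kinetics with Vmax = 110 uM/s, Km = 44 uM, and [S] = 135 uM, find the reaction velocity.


v = Vmax * [S] / (Km + [S])
v = 110 * 135 / (44 + 135)
v = 82.9609 uM/s

82.9609 uM/s


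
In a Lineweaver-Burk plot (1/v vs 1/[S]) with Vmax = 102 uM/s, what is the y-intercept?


y-intercept = 1/Vmax
= 1/102
= 0.0098 s/uM

0.0098 s/uM


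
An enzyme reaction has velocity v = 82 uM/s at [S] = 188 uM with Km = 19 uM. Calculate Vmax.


Vmax = v * (Km + [S]) / [S]
Vmax = 82 * (19 + 188) / 188
Vmax = 90.2872 uM/s

90.2872 uM/s


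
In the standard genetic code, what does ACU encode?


Standard genetic code lookup.
Codon ACU -> Thr

Thr


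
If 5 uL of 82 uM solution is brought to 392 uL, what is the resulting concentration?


C2 = C1 * V1 / V2
C2 = 82 * 5 / 392
C2 = 1.0459 uM

1.0459 uM


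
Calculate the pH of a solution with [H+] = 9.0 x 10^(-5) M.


pH = -log10([H+])
pH = -log10(9.0 x 10^(-5))
pH = 4.0458

4.0458


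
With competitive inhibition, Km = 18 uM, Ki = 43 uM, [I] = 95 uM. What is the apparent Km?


Km_app = Km * (1 + [I]/Ki)
Km_app = 18 * (1 + 95/43)
Km_app = 57.7674 uM

57.7674 uM


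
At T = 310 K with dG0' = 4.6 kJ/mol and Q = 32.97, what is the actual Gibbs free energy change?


dG = dG0' + RT * ln(Q) / 1000
dG = 4.6 + 8.314 * 310 * ln(32.97) / 1000
dG = 13.6093 kJ/mol

13.6093 kJ/mol


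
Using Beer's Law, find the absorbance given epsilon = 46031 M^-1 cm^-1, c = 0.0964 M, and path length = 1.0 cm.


A = epsilon * c * l
A = 46031 * 0.0964 * 1.0
A = 4437.3884

4437.3884


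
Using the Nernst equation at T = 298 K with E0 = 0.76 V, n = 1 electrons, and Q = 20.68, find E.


E = E0 - (RT/nF) * ln(Q)
E = 0.76 - (8.314 * 298 / (1 * 96485)) * ln(20.68)
E = 0.6822 V

0.6822 V


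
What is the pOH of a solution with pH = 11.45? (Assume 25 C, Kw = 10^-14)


pOH = 14 - pH
pOH = 14 - 11.45
pOH = 2.55

2.55


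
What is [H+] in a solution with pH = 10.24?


[H+] = 10^(-pH)
[H+] = 10^(-10.24)
[H+] = 5.754e-11 M

5.754e-11 M


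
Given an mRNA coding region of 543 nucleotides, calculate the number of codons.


codons = nucleotides / 3
codons = 543 / 3 = 181

181


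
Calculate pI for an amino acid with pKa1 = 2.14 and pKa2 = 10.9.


pI = (pKa1 + pKa2) / 2
pI = (2.14 + 10.9) / 2
pI = 6.52

6.52


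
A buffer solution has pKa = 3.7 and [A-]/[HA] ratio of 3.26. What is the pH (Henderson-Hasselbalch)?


pH = pKa + log10([A-]/[HA])
pH = 3.7 + log10(3.26)
pH = 4.2132

4.2132


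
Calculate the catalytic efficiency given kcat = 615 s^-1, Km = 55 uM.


Catalytic efficiency = kcat / Km
= 615 / 55
= 11.1818 uM^-1*s^-1

11.1818 uM^-1*s^-1


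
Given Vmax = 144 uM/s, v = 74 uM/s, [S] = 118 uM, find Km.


Km = [S] * (Vmax - v) / v
Km = 118 * (144 - 74) / 74
Km = 111.6216 uM

111.6216 uM


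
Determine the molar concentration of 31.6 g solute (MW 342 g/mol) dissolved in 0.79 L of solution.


C = (mass / MW) / volume
C = (31.6 / 342) / 0.79
C = 0.117 M

0.117 M


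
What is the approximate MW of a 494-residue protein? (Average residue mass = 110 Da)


MW = n_residues * 110 Da
MW = 494 * 110
MW = 54340 Da

54340 Da


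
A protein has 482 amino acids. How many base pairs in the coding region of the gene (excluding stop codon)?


Each amino acid = 1 codon = 3 bp
bp = 482 * 3 = 1446 bp

1446 bp


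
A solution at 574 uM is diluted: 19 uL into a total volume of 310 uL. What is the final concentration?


C2 = C1 * V1 / V2
C2 = 574 * 19 / 310
C2 = 35.1806 uM

35.1806 uM


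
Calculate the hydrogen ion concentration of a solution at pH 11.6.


[H+] = 10^(-pH)
[H+] = 10^(-11.6)
[H+] = 2.512e-12 M

2.512e-12 M


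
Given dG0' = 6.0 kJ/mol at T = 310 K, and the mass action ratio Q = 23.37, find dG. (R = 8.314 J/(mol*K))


dG = dG0' + RT * ln(Q) / 1000
dG = 6.0 + 8.314 * 310 * ln(23.37) / 1000
dG = 14.1224 kJ/mol

14.1224 kJ/mol


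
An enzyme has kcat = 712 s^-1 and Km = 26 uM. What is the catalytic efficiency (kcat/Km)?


Catalytic efficiency = kcat / Km
= 712 / 26
= 27.3846 uM^-1*s^-1

27.3846 uM^-1*s^-1


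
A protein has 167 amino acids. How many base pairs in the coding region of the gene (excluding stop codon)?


Each amino acid = 1 codon = 3 bp
bp = 167 * 3 = 501 bp

501 bp


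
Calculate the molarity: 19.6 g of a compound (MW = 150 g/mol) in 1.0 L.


C = (mass / MW) / volume
C = (19.6 / 150) / 1.0
C = 0.1307 M

0.1307 M


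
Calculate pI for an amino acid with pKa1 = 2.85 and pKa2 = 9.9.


pI = (pKa1 + pKa2) / 2
pI = (2.85 + 9.9) / 2
pI = 6.375

6.375


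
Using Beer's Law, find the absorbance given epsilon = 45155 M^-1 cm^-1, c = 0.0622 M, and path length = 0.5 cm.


A = epsilon * c * l
A = 45155 * 0.0622 * 0.5
A = 1404.3205

1404.3205


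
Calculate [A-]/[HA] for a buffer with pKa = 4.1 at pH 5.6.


[A-]/[HA] = 10^(pH - pKa)
= 10^(5.6 - 4.1)
= 31.6228

31.6228


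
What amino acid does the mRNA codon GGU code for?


Standard genetic code lookup.
Codon GGU -> Gly

Gly


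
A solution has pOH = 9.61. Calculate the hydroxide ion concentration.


[OH-] = 10^(-pOH)
[OH-] = 10^(-9.61)
[OH-] = 2.455e-10 M

2.455e-10 M


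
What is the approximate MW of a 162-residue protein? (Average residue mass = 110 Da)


MW = n_residues * 110 Da
MW = 162 * 110
MW = 17820 Da

17820 Da


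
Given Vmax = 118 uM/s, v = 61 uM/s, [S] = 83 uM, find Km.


Km = [S] * (Vmax - v) / v
Km = 83 * (118 - 61) / 61
Km = 77.5574 uM

77.5574 uM


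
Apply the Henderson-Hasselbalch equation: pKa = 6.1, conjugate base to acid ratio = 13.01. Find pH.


pH = pKa + log10([A-]/[HA])
pH = 6.1 + log10(13.01)
pH = 7.2143

7.2143


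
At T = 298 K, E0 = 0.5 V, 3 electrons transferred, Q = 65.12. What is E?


E = E0 - (RT/nF) * ln(Q)
E = 0.5 - (8.314 * 298 / (3 * 96485)) * ln(65.12)
E = 0.4643 V

0.4643 V


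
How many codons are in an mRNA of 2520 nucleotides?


codons = nucleotides / 3
codons = 2520 / 3 = 840

840


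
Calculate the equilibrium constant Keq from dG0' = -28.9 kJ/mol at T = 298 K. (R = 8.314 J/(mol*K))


Keq = exp(-dG0 * 1000 / (R * T))
Keq = exp(-(-28.9) * 1000 / (8.314 * 298))
Keq = 116383.479

116383.479


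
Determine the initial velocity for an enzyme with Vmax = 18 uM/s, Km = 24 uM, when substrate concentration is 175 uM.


v = Vmax * [S] / (Km + [S])
v = 18 * 175 / (24 + 175)
v = 15.8291 uM/s

15.8291 uM/s


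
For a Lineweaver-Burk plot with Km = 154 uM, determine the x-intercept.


x-intercept = -1/Km
= -1/154
= -0.0065 1/uM

-0.0065 1/uM


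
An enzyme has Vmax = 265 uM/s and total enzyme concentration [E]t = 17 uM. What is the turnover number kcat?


kcat = Vmax / [E]t
kcat = 265 / 17
kcat = 15.5882 s^-1

15.5882 s^-1


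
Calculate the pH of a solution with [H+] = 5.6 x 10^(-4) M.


pH = -log10([H+])
pH = -log10(5.6 x 10^(-4))
pH = 3.2518

3.2518


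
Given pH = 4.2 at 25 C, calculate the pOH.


pOH = 14 - pH
pOH = 14 - 4.2
pOH = 9.8

9.8


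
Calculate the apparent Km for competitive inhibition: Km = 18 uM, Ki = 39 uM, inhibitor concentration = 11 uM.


Km_app = Km * (1 + [I]/Ki)
Km_app = 18 * (1 + 11/39)
Km_app = 23.0769 uM

23.0769 uM


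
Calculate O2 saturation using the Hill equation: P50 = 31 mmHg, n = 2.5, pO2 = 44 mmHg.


Y = pO2^n / (P50^n + pO2^n)
Y = 44^2.5 / (31^2.5 + 44^2.5)
Y = 70.59%

70.59%


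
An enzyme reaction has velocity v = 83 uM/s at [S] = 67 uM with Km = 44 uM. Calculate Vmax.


Vmax = v * (Km + [S]) / [S]
Vmax = 83 * (44 + 67) / 67
Vmax = 137.5075 uM/s

137.5075 uM/s


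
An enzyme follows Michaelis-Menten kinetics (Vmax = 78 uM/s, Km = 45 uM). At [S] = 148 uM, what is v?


v = Vmax * [S] / (Km + [S])
v = 78 * 148 / (45 + 148)
v = 59.8135 uM/s

59.8135 uM/s


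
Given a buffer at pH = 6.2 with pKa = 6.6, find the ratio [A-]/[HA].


[A-]/[HA] = 10^(pH - pKa)
= 10^(6.2 - 6.6)
= 0.3981

0.3981


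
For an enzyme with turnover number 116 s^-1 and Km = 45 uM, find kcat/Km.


Catalytic efficiency = kcat / Km
= 116 / 45
= 2.5778 uM^-1*s^-1

2.5778 uM^-1*s^-1


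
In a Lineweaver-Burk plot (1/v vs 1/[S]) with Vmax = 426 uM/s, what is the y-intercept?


y-intercept = 1/Vmax
= 1/426
= 0.0023 s/uM

0.0023 s/uM


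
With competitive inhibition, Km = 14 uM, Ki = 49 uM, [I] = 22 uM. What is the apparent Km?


Km_app = Km * (1 + [I]/Ki)
Km_app = 14 * (1 + 22/49)
Km_app = 20.2857 uM

20.2857 uM


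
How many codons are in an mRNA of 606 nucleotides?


codons = nucleotides / 3
codons = 606 / 3 = 202

202


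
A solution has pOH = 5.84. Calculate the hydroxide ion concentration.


[OH-] = 10^(-pOH)
[OH-] = 10^(-5.84)
[OH-] = 1.445e-06 M

1.445e-06 M


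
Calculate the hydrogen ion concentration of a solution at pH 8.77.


[H+] = 10^(-pH)
[H+] = 10^(-8.77)
[H+] = 1.698e-09 M

1.698e-09 M


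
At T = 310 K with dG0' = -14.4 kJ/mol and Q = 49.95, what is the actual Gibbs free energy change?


dG = dG0' + RT * ln(Q) / 1000
dG = -14.4 + 8.314 * 310 * ln(49.95) / 1000
dG = -4.32 kJ/mol

-4.32 kJ/mol


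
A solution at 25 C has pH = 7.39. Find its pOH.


pOH = 14 - pH
pOH = 14 - 7.39
pOH = 6.61

6.61


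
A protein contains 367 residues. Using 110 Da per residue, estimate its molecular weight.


MW = n_residues * 110 Da
MW = 367 * 110
MW = 40370 Da

40370 Da


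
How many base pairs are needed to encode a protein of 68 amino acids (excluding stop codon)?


Each amino acid = 1 codon = 3 bp
bp = 68 * 3 = 204 bp

204 bp


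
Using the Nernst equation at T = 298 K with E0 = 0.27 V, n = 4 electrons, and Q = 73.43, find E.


E = E0 - (RT/nF) * ln(Q)
E = 0.27 - (8.314 * 298 / (4 * 96485)) * ln(73.43)
E = 0.2424 V

0.2424 V


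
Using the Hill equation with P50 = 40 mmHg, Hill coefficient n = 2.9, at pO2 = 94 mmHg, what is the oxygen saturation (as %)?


Y = pO2^n / (P50^n + pO2^n)
Y = 94^2.9 / (40^2.9 + 94^2.9)
Y = 92.26%

92.26%


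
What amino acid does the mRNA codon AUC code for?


Standard genetic code lookup.
Codon AUC -> Ile

Ile


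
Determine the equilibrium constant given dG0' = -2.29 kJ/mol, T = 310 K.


Keq = exp(-dG0 * 1000 / (R * T))
Keq = exp(-(-2.29) * 1000 / (8.314 * 310))
Keq = 2.4315

2.4315


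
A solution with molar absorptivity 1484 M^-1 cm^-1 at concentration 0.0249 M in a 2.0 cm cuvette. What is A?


A = epsilon * c * l
A = 1484 * 0.0249 * 2.0
A = 73.9032

73.9032


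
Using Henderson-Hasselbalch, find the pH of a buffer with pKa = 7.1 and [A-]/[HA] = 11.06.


pH = pKa + log10([A-]/[HA])
pH = 7.1 + log10(11.06)
pH = 8.1438

8.1438


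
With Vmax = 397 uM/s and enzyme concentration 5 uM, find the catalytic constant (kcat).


kcat = Vmax / [E]t
kcat = 397 / 5
kcat = 79.4 s^-1

79.4 s^-1


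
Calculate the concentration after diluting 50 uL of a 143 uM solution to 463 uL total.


C2 = C1 * V1 / V2
C2 = 143 * 50 / 463
C2 = 15.4428 uM

15.4428 uM


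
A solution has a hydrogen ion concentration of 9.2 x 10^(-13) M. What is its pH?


pH = -log10([H+])
pH = -log10(9.2 x 10^(-13))
pH = 12.0362

12.0362


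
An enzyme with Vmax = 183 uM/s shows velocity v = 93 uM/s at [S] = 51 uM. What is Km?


Km = [S] * (Vmax - v) / v
Km = 51 * (183 - 93) / 93
Km = 49.3548 uM

49.3548 uM


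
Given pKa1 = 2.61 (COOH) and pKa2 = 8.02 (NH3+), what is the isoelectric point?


pI = (pKa1 + pKa2) / 2
pI = (2.61 + 8.02) / 2
pI = 5.315

5.315


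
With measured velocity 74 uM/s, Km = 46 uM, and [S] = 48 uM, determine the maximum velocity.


Vmax = v * (Km + [S]) / [S]
Vmax = 74 * (46 + 48) / 48
Vmax = 144.9167 uM/s

144.9167 uM/s


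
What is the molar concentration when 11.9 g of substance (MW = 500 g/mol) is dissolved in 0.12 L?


C = (mass / MW) / volume
C = (11.9 / 500) / 0.12
C = 0.1983 M

0.1983 M


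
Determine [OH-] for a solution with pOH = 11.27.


[OH-] = 10^(-pOH)
[OH-] = 10^(-11.27)
[OH-] = 5.370e-12 M

5.370e-12 M


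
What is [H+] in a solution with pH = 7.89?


[H+] = 10^(-pH)
[H+] = 10^(-7.89)
[H+] = 1.288e-08 M

1.288e-08 M


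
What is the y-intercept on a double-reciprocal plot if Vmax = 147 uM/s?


y-intercept = 1/Vmax
= 1/147
= 0.0068 s/uM

0.0068 s/uM


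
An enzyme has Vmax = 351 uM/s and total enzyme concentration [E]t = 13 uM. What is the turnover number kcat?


kcat = Vmax / [E]t
kcat = 351 / 13
kcat = 27.0 s^-1

27.0 s^-1


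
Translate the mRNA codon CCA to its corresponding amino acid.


Standard genetic code lookup.
Codon CCA -> Pro

Pro


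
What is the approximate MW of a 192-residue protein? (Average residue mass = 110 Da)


MW = n_residues * 110 Da
MW = 192 * 110
MW = 21120 Da

21120 Da


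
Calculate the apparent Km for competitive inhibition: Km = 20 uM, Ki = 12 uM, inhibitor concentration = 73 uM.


Km_app = Km * (1 + [I]/Ki)
Km_app = 20 * (1 + 73/12)
Km_app = 141.6667 uM

141.6667 uM


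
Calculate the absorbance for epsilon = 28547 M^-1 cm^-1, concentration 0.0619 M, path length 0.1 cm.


A = epsilon * c * l
A = 28547 * 0.0619 * 0.1
A = 176.7059

176.7059


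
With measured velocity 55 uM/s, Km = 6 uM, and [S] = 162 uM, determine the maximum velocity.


Vmax = v * (Km + [S]) / [S]
Vmax = 55 * (6 + 162) / 162
Vmax = 57.037 uM/s

57.037 uM/s


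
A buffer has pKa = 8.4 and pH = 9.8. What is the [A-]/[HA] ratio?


[A-]/[HA] = 10^(pH - pKa)
= 10^(9.8 - 8.4)
= 25.1189

25.1189


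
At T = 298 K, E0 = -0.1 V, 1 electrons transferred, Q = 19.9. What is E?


E = E0 - (RT/nF) * ln(Q)
E = -0.1 - (8.314 * 298 / (1 * 96485)) * ln(19.9)
E = -0.1768 V

-0.1768 V


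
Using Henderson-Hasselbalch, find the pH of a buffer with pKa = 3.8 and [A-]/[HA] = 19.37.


pH = pKa + log10([A-]/[HA])
pH = 3.8 + log10(19.37)
pH = 5.0871

5.0871


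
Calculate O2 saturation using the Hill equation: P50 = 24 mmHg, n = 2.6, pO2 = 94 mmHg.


Y = pO2^n / (P50^n + pO2^n)
Y = 94^2.6 / (24^2.6 + 94^2.6)
Y = 97.21%

97.21%


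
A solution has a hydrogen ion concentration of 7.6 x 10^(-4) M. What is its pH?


pH = -log10([H+])
pH = -log10(7.6 x 10^(-4))
pH = 3.1192

3.1192


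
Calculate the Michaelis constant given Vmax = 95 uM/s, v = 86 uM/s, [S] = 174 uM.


Km = [S] * (Vmax - v) / v
Km = 174 * (95 - 86) / 86
Km = 18.2093 uM

18.2093 uM


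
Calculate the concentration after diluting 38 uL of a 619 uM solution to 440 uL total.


C2 = C1 * V1 / V2
C2 = 619 * 38 / 440
C2 = 53.4591 uM

53.4591 uM


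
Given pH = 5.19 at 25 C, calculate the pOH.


pOH = 14 - pH
pOH = 14 - 5.19
pOH = 8.81

8.81


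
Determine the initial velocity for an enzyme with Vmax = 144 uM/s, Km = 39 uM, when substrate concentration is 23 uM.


v = Vmax * [S] / (Km + [S])
v = 144 * 23 / (39 + 23)
v = 53.4194 uM/s

53.4194 uM/s


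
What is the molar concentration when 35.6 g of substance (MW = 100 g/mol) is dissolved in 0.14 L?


C = (mass / MW) / volume
C = (35.6 / 100) / 0.14
C = 2.5429 M

2.5429 M


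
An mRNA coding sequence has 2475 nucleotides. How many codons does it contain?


codons = nucleotides / 3
codons = 2475 / 3 = 825

825


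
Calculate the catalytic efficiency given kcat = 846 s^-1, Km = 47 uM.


Catalytic efficiency = kcat / Km
= 846 / 47
= 18.0 uM^-1*s^-1

18.0 uM^-1*s^-1


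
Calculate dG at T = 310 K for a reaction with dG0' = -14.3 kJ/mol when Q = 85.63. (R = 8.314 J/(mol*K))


dG = dG0' + RT * ln(Q) / 1000
dG = -14.3 + 8.314 * 310 * ln(85.63) / 1000
dG = -2.8307 kJ/mol

-2.8307 kJ/mol


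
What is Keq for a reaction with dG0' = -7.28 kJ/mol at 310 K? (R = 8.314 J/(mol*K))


Keq = exp(-dG0 * 1000 / (R * T))
Keq = exp(-(-7.28) * 1000 / (8.314 * 310))
Keq = 16.8545

16.8545


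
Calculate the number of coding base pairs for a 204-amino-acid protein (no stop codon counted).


Each amino acid = 1 codon = 3 bp
bp = 204 * 3 = 612 bp

612 bp


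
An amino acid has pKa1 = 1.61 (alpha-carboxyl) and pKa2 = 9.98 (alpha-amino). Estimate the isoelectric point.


pI = (pKa1 + pKa2) / 2
pI = (1.61 + 9.98) / 2
pI = 5.795

5.795


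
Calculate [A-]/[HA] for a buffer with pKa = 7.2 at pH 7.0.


[A-]/[HA] = 10^(pH - pKa)
= 10^(7.0 - 7.2)
= 0.631

0.631


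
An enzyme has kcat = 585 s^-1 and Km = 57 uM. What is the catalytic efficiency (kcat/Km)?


Catalytic efficiency = kcat / Km
= 585 / 57
= 10.2632 uM^-1*s^-1

10.2632 uM^-1*s^-1


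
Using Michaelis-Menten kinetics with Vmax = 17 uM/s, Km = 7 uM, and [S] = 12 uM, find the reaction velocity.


v = Vmax * [S] / (Km + [S])
v = 17 * 12 / (7 + 12)
v = 10.7368 uM/s

10.7368 uM/s


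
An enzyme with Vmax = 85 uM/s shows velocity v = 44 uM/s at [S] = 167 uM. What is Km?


Km = [S] * (Vmax - v) / v
Km = 167 * (85 - 44) / 44
Km = 155.6136 uM

155.6136 uM
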